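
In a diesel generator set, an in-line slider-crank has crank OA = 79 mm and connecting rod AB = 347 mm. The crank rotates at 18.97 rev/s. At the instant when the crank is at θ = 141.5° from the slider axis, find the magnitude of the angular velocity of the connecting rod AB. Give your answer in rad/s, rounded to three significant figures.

21.5

ω = 119.2 rad/s (converted from 18.97 rev/s).
The rod makes angle φ with the slider axis where L sinφ = r sinθ; differentiating, L cosφ·φ̇ = r ω cosθ.
L cosφ = √(L² − r² sin²θ) = 0.3435 m.
|ω_rod| = r ω |cosθ| / √(L² − r² sin²θ) = 0.079·119.2·0.78261/0.3435 = 21.453 rad/s.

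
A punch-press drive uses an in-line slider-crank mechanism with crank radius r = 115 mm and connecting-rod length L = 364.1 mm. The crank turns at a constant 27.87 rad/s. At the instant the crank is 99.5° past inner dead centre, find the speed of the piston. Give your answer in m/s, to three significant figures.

ω = 27.87 rad/s
For an in-line slider-crank, x = r cosθ + √(L² − r² sin²θ), so v = −rω sinθ·[1 + r cosθ/√(L² − r² sin²θ)].
With r = 0.115 m, L = 0.3641 m, θ = 99.5°: √(L² − r² sin²θ) = 0.34598 m.
v = −0.115·27.87·0.98629·[1 + 0.115·-0.16505/0.34598] = -2.9877 m/s.
|v| = 2.9877 m/s.

2.99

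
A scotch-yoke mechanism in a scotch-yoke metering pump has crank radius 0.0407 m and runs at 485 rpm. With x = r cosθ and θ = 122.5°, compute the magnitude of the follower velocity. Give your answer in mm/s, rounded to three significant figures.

ω = 50.79 rad/s (from 485 rpm).
x = r cosθ ⇒ ẋ = −rω sinθ.
|v| = rω|sinθ| = 0.0407·50.79·|sin 122.5°| = 1.7434 m/s = 1743.4 mm/s.

1740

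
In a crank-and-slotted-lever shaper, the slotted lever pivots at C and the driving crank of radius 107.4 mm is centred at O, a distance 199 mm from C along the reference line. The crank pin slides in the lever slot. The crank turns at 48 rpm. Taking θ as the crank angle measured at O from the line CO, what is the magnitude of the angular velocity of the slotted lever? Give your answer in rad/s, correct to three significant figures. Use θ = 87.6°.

ω = 5.027 rad/s (from 48 rpm).
Crank pin A relative to C: A = (d + r cosθ, r sinθ); lever angle φ = atan2(r sinθ, d + r cosθ).
Differentiating tanφ: φ̇ = rω(d cosθ + r)/(d² + r² + 2dr cosθ).
d² + r² + 2dr cosθ = |CA|² = 0.0529257 m²;  d cosθ + r = +0.11573 m.
|ω_lever| = |0.1074·5.027·+0.11573| / 0.0529257 = 1.1805 rad/s.

1.18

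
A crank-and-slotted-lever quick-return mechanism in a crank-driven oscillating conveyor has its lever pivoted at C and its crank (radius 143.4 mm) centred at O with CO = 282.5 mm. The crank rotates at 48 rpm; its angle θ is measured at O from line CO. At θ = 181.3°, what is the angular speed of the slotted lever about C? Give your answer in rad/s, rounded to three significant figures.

5.17

ω = 5.027 rad/s (from 48 rpm).
Crank pin A relative to C: A = (d + r cosθ, r sinθ); lever angle φ = atan2(r sinθ, d + r cosθ).
Differentiating tanφ: φ̇ = rω(d cosθ + r)/(d² + r² + 2dr cosθ).
d² + r² + 2dr cosθ = |CA|² = 0.0193697 m²;  d cosθ + r = -0.13903 m.
|ω_lever| = |0.1434·5.027·-0.13903| / 0.0193697 = 5.1736 rad/s.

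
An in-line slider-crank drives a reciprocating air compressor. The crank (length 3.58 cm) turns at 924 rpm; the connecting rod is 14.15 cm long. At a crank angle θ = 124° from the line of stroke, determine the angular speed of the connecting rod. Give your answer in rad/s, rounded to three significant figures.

ω = 96.76 rad/s (converted from 924 rpm).
The rod makes angle φ with the slider axis where L sinφ = r sinθ; differentiating, L cosφ·φ̇ = r ω cosθ.
L cosφ = √(L² − r² sin²θ) = 0.13835 m.
|ω_rod| = r ω |cosθ| / √(L² − r² sin²θ) = 0.0358·96.76·0.55919/0.13835 = 14.001 rad/s.

14.0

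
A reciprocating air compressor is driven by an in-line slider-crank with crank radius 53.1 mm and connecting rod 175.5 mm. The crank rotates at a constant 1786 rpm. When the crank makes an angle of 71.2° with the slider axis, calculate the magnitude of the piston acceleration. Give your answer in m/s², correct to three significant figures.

139

ω = 2π·1786/60 = 187 rad/s
x(θ) = r cosθ + √(L² − r² sin²θ); with ω constant, a = ω²·d²x/dθ².
d²x/dθ² = −r cosθ − r²(cos2θ)/√u − r⁴ sin²2θ/(4u^{3/2}),  u = L² − r² sin²θ = 0.0282735 m².
Substituting r = 0.0531 m, L = 0.1755 m, θ = 71.2°: d²x/dθ² = -0.0039823 m.
a = ω²·d²x/dθ² = (187)²·(-0.0039823) = -139.3 m/s²;  |a| = 139.3 m/s².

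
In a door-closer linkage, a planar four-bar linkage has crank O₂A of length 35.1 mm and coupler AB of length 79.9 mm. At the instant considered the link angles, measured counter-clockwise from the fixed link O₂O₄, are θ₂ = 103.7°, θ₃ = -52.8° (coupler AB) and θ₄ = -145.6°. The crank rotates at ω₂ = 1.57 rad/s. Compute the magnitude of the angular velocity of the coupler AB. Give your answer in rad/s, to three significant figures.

0.646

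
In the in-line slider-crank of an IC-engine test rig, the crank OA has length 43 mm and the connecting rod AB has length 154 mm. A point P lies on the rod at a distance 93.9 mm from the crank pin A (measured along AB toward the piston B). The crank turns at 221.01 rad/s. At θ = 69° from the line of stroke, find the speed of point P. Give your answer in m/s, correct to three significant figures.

ω = 221 rad/s.  Crank-pin speed |V_A| = rω = 9.5034 m/s, perpendicular to OA.
Rod angle: sinφ = −(r/L) sinθ ⇒ φ = -15.110°; ω_rod = −rω cosθ/√(L²−r²sin²θ) = -22.907 rad/s.
V_P = V_A + ω_rod × AP, with AP = 0.0939 m along the rod.
Components: V_Px = −rω sinθ − a·ω_rod·sinφ = -9.4329 m/s;  V_Py = rω cosθ + a·ω_rod·cosφ = +1.3291 m/s.
|V_P| = √(V_Px² + V_Py²) = 9.5261 m/s.

9.53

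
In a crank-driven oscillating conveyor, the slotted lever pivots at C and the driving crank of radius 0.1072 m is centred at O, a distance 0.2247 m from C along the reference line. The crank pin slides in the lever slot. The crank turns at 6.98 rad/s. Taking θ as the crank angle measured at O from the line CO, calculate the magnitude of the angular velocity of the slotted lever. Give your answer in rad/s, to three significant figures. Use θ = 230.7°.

ω = 6.98 rad/s
Crank pin A relative to C: A = (d + r cosθ, r sinθ); lever angle φ = atan2(r sinθ, d + r cosθ).
Differentiating tanφ: φ̇ = rω(d cosθ + r)/(d² + r² + 2dr cosθ).
d² + r² + 2dr cosθ = |CA|² = 0.0314684 m²;  d cosθ + r = -0.035121 m.
|ω_lever| = |0.1072·6.98·-0.035121| / 0.0314684 = 0.8351 rad/s.

0.835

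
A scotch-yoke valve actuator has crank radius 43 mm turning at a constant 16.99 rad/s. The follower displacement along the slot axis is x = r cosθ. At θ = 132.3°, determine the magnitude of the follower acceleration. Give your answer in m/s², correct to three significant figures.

8.35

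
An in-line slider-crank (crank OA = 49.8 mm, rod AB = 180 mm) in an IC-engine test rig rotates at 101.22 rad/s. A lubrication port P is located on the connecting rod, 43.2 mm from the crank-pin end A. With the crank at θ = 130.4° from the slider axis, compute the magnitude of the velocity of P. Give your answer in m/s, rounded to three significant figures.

4.43

ω = 101.2 rad/s.  Crank-pin speed |V_A| = rω = 5.0408 m/s, perpendicular to OA.
Rod angle: sinφ = −(r/L) sinθ ⇒ φ = -12.163°; ω_rod = −rω cosθ/√(L²−r²sin²θ) = +18.567 rad/s.
V_P = V_A + ω_rod × AP, with AP = 0.0432 m along the rod.
Components: V_Px = −rω sinθ − a·ω_rod·sinφ = -3.6697 m/s;  V_Py = rω cosθ + a·ω_rod·cosφ = -2.4829 m/s.
|V_P| = √(V_Px² + V_Py²) = 4.4308 m/s.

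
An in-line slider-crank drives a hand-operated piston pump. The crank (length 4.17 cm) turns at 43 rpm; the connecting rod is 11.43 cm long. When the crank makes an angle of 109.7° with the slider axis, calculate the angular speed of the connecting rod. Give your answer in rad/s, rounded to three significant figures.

0.590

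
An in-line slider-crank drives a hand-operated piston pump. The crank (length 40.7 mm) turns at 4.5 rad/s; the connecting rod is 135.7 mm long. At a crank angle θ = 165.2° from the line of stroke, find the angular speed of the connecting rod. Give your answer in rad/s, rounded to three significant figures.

ω = 4.5 rad/s
The rod makes angle φ with the slider axis where L sinφ = r sinθ; differentiating, L cosφ·φ̇ = r ω cosθ.
L cosφ = √(L² − r² sin²θ) = 0.1353 m.
|ω_rod| = r ω |cosθ| / √(L² − r² sin²θ) = 0.0407·4.5·0.96682/0.1353 = 1.3087 rad/s.

1.31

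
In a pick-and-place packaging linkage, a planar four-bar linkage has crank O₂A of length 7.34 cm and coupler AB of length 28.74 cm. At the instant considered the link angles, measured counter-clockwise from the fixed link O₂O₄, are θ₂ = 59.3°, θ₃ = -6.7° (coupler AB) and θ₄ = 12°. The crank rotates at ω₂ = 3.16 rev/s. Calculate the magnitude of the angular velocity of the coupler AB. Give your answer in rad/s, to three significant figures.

11.6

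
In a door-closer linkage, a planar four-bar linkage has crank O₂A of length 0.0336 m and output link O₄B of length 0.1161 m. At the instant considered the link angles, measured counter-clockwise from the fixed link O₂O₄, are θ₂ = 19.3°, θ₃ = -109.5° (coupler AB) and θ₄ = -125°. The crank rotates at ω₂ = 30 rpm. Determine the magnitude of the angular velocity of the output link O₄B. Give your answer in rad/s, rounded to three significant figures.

2.65

ω₂ = 3.142 rad/s (from 30 rpm).
Differentiating the loop-closure r₂e^{iθ₂}+r₃e^{iθ₃}=r₁+r₄e^{iθ₄} gives r₂ω₂e^{iθ₂}+r₃ω₃e^{iθ₃}=r₄ω₄e^{iθ₄}.
Eliminating the other unknown: ω₄ = r₂ω₂ sin(θ₂−θ₃) / [r₄ sin(θ₄−θ₃)].
Numerator sine = +0.77934; denominator sine = -0.26724.
Result = 0.0336·3.142·(+0.77934) / (0.1161·(-0.26724)) = -2.6515 rad/s; magnitude 2.6515 rad/s.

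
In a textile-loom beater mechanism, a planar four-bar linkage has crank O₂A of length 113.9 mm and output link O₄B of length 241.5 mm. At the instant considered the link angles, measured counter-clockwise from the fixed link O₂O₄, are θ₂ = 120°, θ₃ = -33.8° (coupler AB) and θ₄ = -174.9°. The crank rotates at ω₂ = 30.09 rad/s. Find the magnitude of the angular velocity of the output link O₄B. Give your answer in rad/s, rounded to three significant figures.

ω₂ = 30.09 rad/s
Differentiating the loop-closure r₂e^{iθ₂}+r₃e^{iθ₃}=r₁+r₄e^{iθ₄} gives r₂ω₂e^{iθ₂}+r₃ω₃e^{iθ₃}=r₄ω₄e^{iθ₄}.
Eliminating the other unknown: ω₄ = r₂ω₂ sin(θ₂−θ₃) / [r₄ sin(θ₄−θ₃)].
Numerator sine = +0.44151; denominator sine = -0.62796.
Result = 0.1139·30.09·(+0.44151) / (0.2415·(-0.62796)) = -9.9777 rad/s; magnitude 9.9777 rad/s.

9.98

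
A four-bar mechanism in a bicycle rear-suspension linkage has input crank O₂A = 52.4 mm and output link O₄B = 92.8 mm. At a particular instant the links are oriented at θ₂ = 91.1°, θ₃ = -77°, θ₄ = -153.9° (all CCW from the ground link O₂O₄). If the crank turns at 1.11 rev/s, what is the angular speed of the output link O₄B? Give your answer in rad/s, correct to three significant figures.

0.834

ω₂ = 6.974 rad/s (from 1.11 rev/s).
Differentiating the loop-closure r₂e^{iθ₂}+r₃e^{iθ₃}=r₁+r₄e^{iθ₄} gives r₂ω₂e^{iθ₂}+r₃ω₃e^{iθ₃}=r₄ω₄e^{iθ₄}.
Eliminating the other unknown: ω₄ = r₂ω₂ sin(θ₂−θ₃) / [r₄ sin(θ₄−θ₃)].
Numerator sine = +0.20620; denominator sine = -0.97398.
Result = 0.0524·6.974·(+0.20620) / (0.0928·(-0.97398)) = -0.83375 rad/s; magnitude 0.83375 rad/s.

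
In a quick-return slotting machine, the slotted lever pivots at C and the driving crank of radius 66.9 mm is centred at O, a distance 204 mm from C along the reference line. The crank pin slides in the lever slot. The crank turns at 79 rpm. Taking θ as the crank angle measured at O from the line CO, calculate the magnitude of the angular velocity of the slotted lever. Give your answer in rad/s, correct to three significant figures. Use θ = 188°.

ω = 8.273 rad/s (from 79 rpm).
Crank pin A relative to C: A = (d + r cosθ, r sinθ); lever angle φ = atan2(r sinθ, d + r cosθ).
Differentiating tanφ: φ̇ = rω(d cosθ + r)/(d² + r² + 2dr cosθ).
d² + r² + 2dr cosθ = |CA|² = 0.019062 m²;  d cosθ + r = -0.13511 m.
|ω_lever| = |0.0669·8.273·-0.13511| / 0.019062 = 3.923 rad/s.

3.92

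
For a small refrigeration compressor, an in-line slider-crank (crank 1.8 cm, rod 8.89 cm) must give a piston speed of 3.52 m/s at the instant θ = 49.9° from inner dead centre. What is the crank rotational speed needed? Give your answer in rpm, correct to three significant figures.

For an in-line slider-crank, |v_piston| = rω|sinθ|·[1 + r cosθ/√(L² − r² sin²θ)].
With r = 0.018 m, L = 0.0889 m, θ = 49.9°: the bracketed kinematic factor |dx/dθ| = 0.015586 m.
ω = v/|dx/dθ| = 3.52/0.015586 = 225.84 rad/s.
N = 60ω/(2π) = 2156.6 rpm.

2160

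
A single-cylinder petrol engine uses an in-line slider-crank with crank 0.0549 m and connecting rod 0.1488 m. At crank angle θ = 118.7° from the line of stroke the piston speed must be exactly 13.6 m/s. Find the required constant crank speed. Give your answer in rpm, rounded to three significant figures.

For an in-line slider-crank, |v_piston| = rω|sinθ|·[1 + r cosθ/√(L² − r² sin²θ)].
With r = 0.0549 m, L = 0.1488 m, θ = 118.7°: the bracketed kinematic factor |dx/dθ| = 0.039138 m.
ω = v/|dx/dθ| = 13.6/0.039138 = 347.49 rad/s.
N = 60ω/(2π) = 3318.3 rpm.

3320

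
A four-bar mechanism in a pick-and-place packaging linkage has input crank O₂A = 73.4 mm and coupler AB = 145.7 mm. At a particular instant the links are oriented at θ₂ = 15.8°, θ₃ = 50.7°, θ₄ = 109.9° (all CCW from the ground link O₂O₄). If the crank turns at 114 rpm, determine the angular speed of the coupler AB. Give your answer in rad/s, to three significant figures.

6.98

ω₂ = 11.94 rad/s (from 114 rpm).
Differentiating the loop-closure r₂e^{iθ₂}+r₃e^{iθ₃}=r₁+r₄e^{iθ₄} gives r₂ω₂e^{iθ₂}+r₃ω₃e^{iθ₃}=r₄ω₄e^{iθ₄}.
Eliminating the other unknown: ω₃ = r₂ω₂ sin(θ₄−θ₂) / [r₃ sin(θ₃−θ₄)].
Numerator sine = +0.99744; denominator sine = -0.85896.
Result = 0.0734·11.94·(+0.99744) / (0.1457·(-0.85896)) = -6.9837 rad/s; magnitude 6.9837 rad/s.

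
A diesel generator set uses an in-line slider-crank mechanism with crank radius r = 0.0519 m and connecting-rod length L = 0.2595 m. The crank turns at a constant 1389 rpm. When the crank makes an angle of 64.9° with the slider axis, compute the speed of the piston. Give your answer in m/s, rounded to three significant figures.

7.43

ω = 2π·1389/60 = 145.5 rad/s
For an in-line slider-crank, x = r cosθ + √(L² − r² sin²θ), so v = −rω sinθ·[1 + r cosθ/√(L² − r² sin²θ)].
With r = 0.0519 m, L = 0.2595 m, θ = 64.9°: √(L² − r² sin²θ) = 0.25521 m.
v = −0.0519·145.5·0.90557·[1 + 0.0519·0.42420/0.25521] = -7.426 m/s.
|v| = 7.426 m/s.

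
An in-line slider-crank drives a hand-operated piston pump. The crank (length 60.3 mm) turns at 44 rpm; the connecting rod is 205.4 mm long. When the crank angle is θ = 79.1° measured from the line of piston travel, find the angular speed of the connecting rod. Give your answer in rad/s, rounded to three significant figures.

0.267

ω = 4.608 rad/s (converted from 44 rpm).
The rod makes angle φ with the slider axis where L sinφ = r sinθ; differentiating, L cosφ·φ̇ = r ω cosθ.
L cosφ = √(L² − r² sin²θ) = 0.19668 m.
|ω_rod| = r ω |cosθ| / √(L² − r² sin²θ) = 0.0603·4.608·0.18910/0.19668 = 0.26713 rad/s.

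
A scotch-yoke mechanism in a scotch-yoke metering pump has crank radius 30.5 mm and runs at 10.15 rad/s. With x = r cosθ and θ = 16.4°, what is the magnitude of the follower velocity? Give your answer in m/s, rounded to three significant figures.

0.0874

ω = 10.15 rad/s
x = r cosθ ⇒ ẋ = −rω sinθ.
|v| = rω|sinθ| = 0.0305·10.15·|sin 16.4°| = 0.087406 m/s.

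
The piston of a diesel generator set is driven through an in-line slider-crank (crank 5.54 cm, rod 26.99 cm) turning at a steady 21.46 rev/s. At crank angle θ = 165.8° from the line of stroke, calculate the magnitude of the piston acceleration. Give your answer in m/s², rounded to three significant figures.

794

ω = 2π·21.5 = 134.8 rad/s
x(θ) = r cosθ + √(L² − r² sin²θ); with ω constant, a = ω²·d²x/dθ².
d²x/dθ² = −r cosθ − r²(cos2θ)/√u − r⁴ sin²2θ/(4u^{3/2}),  u = L² − r² sin²θ = 0.0726613 m².
Substituting r = 0.0554 m, L = 0.2699 m, θ = 165.8°: d²x/dθ² = +0.043664 m.
a = ω²·d²x/dθ² = (134.8)²·(+0.043664) = +793.87 m/s²;  |a| = 793.87 m/s².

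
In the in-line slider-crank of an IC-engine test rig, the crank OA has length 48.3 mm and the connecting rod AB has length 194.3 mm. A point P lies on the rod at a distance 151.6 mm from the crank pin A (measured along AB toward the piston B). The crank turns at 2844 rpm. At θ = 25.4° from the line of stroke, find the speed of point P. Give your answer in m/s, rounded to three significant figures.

7.80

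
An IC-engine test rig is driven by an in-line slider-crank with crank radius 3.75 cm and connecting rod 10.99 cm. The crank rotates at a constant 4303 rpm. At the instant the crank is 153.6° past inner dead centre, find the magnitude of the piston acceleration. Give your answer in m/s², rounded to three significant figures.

ω = 2π·4303/60 = 450.6 rad/s
x(θ) = r cosθ + √(L² − r² sin²θ); with ω constant, a = ω²·d²x/dθ².
d²x/dθ² = −r cosθ − r²(cos2θ)/√u − r⁴ sin²2θ/(4u^{3/2}),  u = L² − r² sin²θ = 0.0118 m².
Substituting r = 0.0375 m, L = 0.1099 m, θ = 153.6°: d²x/dθ² = +0.025518 m.
a = ω²·d²x/dθ² = (450.6)²·(+0.025518) = +5181.3 m/s²;  |a| = 5181.3 m/s².

5180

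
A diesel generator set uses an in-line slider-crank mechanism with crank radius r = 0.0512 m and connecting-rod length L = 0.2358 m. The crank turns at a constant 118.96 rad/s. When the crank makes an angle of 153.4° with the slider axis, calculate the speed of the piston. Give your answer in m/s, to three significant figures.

2.20

ω = 119 rad/s
For an in-line slider-crank, x = r cosθ + √(L² − r² sin²θ), so v = −rω sinθ·[1 + r cosθ/√(L² − r² sin²θ)].
With r = 0.0512 m, L = 0.2358 m, θ = 153.4°: √(L² − r² sin²θ) = 0.23468 m.
v = −0.0512·119·0.44776·[1 + 0.0512·-0.89415/0.23468] = -2.1952 m/s.
|v| = 2.1952 m/s.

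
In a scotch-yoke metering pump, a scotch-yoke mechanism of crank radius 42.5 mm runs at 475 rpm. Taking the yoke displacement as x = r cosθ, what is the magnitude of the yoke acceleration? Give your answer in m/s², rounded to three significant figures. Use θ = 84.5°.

ω = 49.74 rad/s (from 475 rpm).
x = r cosθ ⇒ ẍ = −rω² cosθ (ω constant).
|a| = rω²|cosθ| = 0.0425·(49.74)²·|cos 84.5°| = 10.079 m/s².

10.1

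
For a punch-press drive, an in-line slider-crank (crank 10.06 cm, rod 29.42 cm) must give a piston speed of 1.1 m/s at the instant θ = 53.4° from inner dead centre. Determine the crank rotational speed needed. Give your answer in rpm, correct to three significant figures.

107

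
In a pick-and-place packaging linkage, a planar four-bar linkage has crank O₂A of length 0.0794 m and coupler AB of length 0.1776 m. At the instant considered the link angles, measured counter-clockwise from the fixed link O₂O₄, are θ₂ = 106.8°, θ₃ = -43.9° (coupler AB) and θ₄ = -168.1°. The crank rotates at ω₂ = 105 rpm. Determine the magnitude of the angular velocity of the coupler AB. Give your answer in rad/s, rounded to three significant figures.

ω₂ = 11 rad/s (from 105 rpm).
Differentiating the loop-closure r₂e^{iθ₂}+r₃e^{iθ₃}=r₁+r₄e^{iθ₄} gives r₂ω₂e^{iθ₂}+r₃ω₃e^{iθ₃}=r₄ω₄e^{iθ₄}.
Eliminating the other unknown: ω₃ = r₂ω₂ sin(θ₄−θ₂) / [r₃ sin(θ₃−θ₄)].
Numerator sine = +0.99635; denominator sine = +0.82708.
Result = 0.0794·11·(+0.99635) / (0.1776·(+0.82708)) = +5.9219 rad/s; magnitude 5.9219 rad/s.

5.92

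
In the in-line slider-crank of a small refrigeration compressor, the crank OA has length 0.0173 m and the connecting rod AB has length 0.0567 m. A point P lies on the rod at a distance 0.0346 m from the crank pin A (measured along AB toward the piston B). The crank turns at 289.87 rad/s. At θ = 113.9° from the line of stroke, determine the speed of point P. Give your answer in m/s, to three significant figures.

4.30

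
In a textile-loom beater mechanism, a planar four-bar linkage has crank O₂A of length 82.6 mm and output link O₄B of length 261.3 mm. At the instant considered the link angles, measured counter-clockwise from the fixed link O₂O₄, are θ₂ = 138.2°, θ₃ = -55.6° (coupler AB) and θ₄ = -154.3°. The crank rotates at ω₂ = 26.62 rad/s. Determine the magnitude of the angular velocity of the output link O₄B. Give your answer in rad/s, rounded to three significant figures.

ω₂ = 26.62 rad/s
Differentiating the loop-closure r₂e^{iθ₂}+r₃e^{iθ₃}=r₁+r₄e^{iθ₄} gives r₂ω₂e^{iθ₂}+r₃ω₃e^{iθ₃}=r₄ω₄e^{iθ₄}.
Eliminating the other unknown: ω₄ = r₂ω₂ sin(θ₂−θ₃) / [r₄ sin(θ₄−θ₃)].
Numerator sine = -0.23853; denominator sine = -0.98849.
Result = 0.0826·26.62·(-0.23853) / (0.2613·(-0.98849)) = +2.0306 rad/s; magnitude 2.0306 rad/s.

2.03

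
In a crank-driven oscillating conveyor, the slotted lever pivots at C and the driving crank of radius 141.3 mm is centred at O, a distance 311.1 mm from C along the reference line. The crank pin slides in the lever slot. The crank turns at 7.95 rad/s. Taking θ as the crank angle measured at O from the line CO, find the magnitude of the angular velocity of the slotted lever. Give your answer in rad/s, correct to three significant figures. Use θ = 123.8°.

ω = 7.95 rad/s
Crank pin A relative to C: A = (d + r cosθ, r sinθ); lever angle φ = atan2(r sinθ, d + r cosθ).
Differentiating tanφ: φ̇ = rω(d cosθ + r)/(d² + r² + 2dr cosθ).
d² + r² + 2dr cosθ = |CA|² = 0.0678411 m²;  d cosθ + r = -0.031764 m.
|ω_lever| = |0.1413·7.95·-0.031764| / 0.0678411 = 0.52595 rad/s.

0.526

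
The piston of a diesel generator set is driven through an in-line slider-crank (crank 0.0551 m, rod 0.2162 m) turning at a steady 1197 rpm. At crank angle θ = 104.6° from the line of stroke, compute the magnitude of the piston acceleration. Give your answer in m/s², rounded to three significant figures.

ω = 2π·1197/60 = 125.3 rad/s
x(θ) = r cosθ + √(L² − r² sin²θ); with ω constant, a = ω²·d²x/dθ².
d²x/dθ² = −r cosθ − r²(cos2θ)/√u − r⁴ sin²2θ/(4u^{3/2}),  u = L² − r² sin²θ = 0.0438993 m².
Substituting r = 0.0551 m, L = 0.2162 m, θ = 104.6°: d²x/dθ² = +0.026478 m.
a = ω²·d²x/dθ² = (125.3)²·(+0.026478) = +416.04 m/s²;  |a| = 416.04 m/s².

416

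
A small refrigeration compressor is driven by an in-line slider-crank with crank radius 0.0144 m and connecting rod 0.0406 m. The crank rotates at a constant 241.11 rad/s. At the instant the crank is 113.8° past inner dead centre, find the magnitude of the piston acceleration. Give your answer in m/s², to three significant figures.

543

ω = 241.1 rad/s
x(θ) = r cosθ + √(L² − r² sin²θ); with ω constant, a = ω²·d²x/dθ².
d²x/dθ² = −r cosθ − r²(cos2θ)/√u − r⁴ sin²2θ/(4u^{3/2}),  u = L² − r² sin²θ = 0.00147477 m².
Substituting r = 0.0144 m, L = 0.0406 m, θ = 113.8°: d²x/dθ² = +0.0093485 m.
a = ω²·d²x/dθ² = (241.1)²·(+0.0093485) = +543.47 m/s²;  |a| = 543.47 m/s².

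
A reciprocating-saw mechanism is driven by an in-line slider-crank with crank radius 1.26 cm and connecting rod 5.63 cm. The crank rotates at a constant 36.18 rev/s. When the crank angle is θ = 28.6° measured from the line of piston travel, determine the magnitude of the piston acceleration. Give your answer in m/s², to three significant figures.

652

ω = 2π·36.2 = 227.3 rad/s
x(θ) = r cosθ + √(L² − r² sin²θ); with ω constant, a = ω²·d²x/dθ².
d²x/dθ² = −r cosθ − r²(cos2θ)/√u − r⁴ sin²2θ/(4u^{3/2}),  u = L² − r² sin²θ = 0.00313331 m².
Substituting r = 0.0126 m, L = 0.0563 m, θ = 28.6°: d²x/dθ² = -0.012624 m.
a = ω²·d²x/dθ² = (227.3)²·(-0.012624) = -652.39 m/s²;  |a| = 652.39 m/s².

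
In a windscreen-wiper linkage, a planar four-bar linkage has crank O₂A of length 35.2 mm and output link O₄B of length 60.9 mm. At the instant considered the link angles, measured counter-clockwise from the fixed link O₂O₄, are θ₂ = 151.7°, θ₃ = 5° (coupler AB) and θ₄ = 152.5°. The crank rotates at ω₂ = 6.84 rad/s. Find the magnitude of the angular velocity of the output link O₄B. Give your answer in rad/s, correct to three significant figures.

ω₂ = 6.84 rad/s
Differentiating the loop-closure r₂e^{iθ₂}+r₃e^{iθ₃}=r₁+r₄e^{iθ₄} gives r₂ω₂e^{iθ₂}+r₃ω₃e^{iθ₃}=r₄ω₄e^{iθ₄}.
Eliminating the other unknown: ω₄ = r₂ω₂ sin(θ₂−θ₃) / [r₄ sin(θ₄−θ₃)].
Numerator sine = +0.54902; denominator sine = +0.53730.
Result = 0.0352·6.84·(+0.54902) / (0.0609·(+0.53730)) = +4.0398 rad/s; magnitude 4.0398 rad/s.

4.04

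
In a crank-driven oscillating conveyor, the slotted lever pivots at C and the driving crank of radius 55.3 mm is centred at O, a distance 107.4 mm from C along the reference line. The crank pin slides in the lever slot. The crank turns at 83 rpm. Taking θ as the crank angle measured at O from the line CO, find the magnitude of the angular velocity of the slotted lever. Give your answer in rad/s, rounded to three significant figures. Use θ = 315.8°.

2.75

ω = 8.692 rad/s (from 83 rpm).
Crank pin A relative to C: A = (d + r cosθ, r sinθ); lever angle φ = atan2(r sinθ, d + r cosθ).
Differentiating tanφ: φ̇ = rω(d cosθ + r)/(d² + r² + 2dr cosθ).
d² + r² + 2dr cosθ = |CA|² = 0.0231086 m²;  d cosθ + r = +0.1323 m.
|ω_lever| = |0.0553·8.692·+0.1323| / 0.0231086 = 2.7517 rad/s.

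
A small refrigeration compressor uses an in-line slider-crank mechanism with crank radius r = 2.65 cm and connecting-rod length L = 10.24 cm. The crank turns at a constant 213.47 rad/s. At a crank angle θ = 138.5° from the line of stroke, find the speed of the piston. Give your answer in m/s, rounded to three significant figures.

ω = 213.5 rad/s
For an in-line slider-crank, x = r cosθ + √(L² − r² sin²θ), so v = −rω sinθ·[1 + r cosθ/√(L² − r² sin²θ)].
With r = 0.0265 m, L = 0.1024 m, θ = 138.5°: √(L² − r² sin²θ) = 0.10088 m.
v = −0.0265·213.5·0.66262·[1 + 0.0265·-0.74896/0.10088] = -3.011 m/s.
|v| = 3.011 m/s.

3.01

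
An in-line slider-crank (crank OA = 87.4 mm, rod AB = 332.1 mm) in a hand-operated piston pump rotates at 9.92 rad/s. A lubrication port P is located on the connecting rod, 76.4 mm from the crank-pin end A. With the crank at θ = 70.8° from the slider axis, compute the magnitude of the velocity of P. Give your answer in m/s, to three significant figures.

ω = 9.92 rad/s.  Crank-pin speed |V_A| = rω = 0.86701 m/s, perpendicular to OA.
Rod angle: sinφ = −(r/L) sinθ ⇒ φ = -14.391°; ω_rod = −rω cosθ/√(L²−r²sin²θ) = -0.88638 rad/s.
V_P = V_A + ω_rod × AP, with AP = 0.0764 m along the rod.
Components: V_Px = −rω sinθ − a·ω_rod·sinφ = -0.83561 m/s;  V_Py = rω cosθ + a·ω_rod·cosφ = +0.21954 m/s.
|V_P| = √(V_Px² + V_Py²) = 0.86397 m/s.

0.864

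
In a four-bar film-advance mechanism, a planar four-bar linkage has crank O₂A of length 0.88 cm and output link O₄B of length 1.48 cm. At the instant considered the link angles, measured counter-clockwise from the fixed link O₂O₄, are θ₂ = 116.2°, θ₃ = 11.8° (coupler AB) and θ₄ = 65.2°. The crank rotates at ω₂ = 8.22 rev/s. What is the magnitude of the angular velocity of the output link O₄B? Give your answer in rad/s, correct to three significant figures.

37.1

ω₂ = 51.65 rad/s (from 8.22 rev/s).
Differentiating the loop-closure r₂e^{iθ₂}+r₃e^{iθ₃}=r₁+r₄e^{iθ₄} gives r₂ω₂e^{iθ₂}+r₃ω₃e^{iθ₃}=r₄ω₄e^{iθ₄}.
Eliminating the other unknown: ω₄ = r₂ω₂ sin(θ₂−θ₃) / [r₄ sin(θ₄−θ₃)].
Numerator sine = +0.96858; denominator sine = +0.80282.
Result = 0.0088·51.65·(+0.96858) / (0.0148·(+0.80282)) = +37.05 rad/s; magnitude 37.05 rad/s.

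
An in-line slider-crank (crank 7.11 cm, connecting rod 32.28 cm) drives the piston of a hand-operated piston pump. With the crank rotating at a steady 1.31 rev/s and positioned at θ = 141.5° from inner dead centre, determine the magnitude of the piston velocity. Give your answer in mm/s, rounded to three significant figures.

301

ω = 2π·1.31 = 8.231 rad/s
For an in-line slider-crank, x = r cosθ + √(L² − r² sin²θ), so v = −rω sinθ·[1 + r cosθ/√(L² − r² sin²θ)].
With r = 0.0711 m, L = 0.3228 m, θ = 141.5°: √(L² − r² sin²θ) = 0.31975 m.
v = −0.0711·8.231·0.62251·[1 + 0.0711·-0.78261/0.31975] = -0.30091 m/s.
|v| = 0.30091 m/s = 300.91 mm/s.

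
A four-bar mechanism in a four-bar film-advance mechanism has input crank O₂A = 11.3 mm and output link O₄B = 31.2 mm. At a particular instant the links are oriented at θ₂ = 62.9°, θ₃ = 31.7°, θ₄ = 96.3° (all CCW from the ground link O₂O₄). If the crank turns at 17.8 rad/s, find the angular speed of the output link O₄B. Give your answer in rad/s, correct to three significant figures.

3.70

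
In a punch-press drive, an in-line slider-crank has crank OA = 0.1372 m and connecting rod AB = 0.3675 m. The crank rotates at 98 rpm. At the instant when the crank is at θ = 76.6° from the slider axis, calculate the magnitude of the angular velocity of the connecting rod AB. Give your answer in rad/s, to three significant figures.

ω = 10.26 rad/s (converted from 98 rpm).
The rod makes angle φ with the slider axis where L sinφ = r sinθ; differentiating, L cosφ·φ̇ = r ω cosθ.
L cosφ = √(L² − r² sin²θ) = 0.34241 m.
|ω_rod| = r ω |cosθ| / √(L² − r² sin²θ) = 0.1372·10.26·0.23175/0.34241 = 0.95297 rad/s.

0.953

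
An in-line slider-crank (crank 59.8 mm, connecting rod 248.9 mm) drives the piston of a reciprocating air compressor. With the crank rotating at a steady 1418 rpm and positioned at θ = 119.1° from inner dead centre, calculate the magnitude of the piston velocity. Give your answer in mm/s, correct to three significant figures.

ω = 2π·1418/60 = 148.5 rad/s
For an in-line slider-crank, x = r cosθ + √(L² − r² sin²θ), so v = −rω sinθ·[1 + r cosθ/√(L² − r² sin²θ)].
With r = 0.0598 m, L = 0.2489 m, θ = 119.1°: √(L² − r² sin²θ) = 0.24335 m.
v = −0.0598·148.5·0.87377·[1 + 0.0598·-0.48634/0.24335] = -6.8317 m/s.
|v| = 6.8317 m/s = 6831.7 mm/s.

6830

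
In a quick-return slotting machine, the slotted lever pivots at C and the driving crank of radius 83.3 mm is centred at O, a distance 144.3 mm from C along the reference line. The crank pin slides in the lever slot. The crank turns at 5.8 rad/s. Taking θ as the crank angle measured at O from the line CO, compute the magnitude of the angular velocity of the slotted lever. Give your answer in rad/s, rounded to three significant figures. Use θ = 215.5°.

2.02

ω = 5.8 rad/s
Crank pin A relative to C: A = (d + r cosθ, r sinθ); lever angle φ = atan2(r sinθ, d + r cosθ).
Differentiating tanφ: φ̇ = rω(d cosθ + r)/(d² + r² + 2dr cosθ).
d² + r² + 2dr cosθ = |CA|² = 0.00818973 m²;  d cosθ + r = -0.034177 m.
|ω_lever| = |0.0833·5.8·-0.034177| / 0.00818973 = 2.0162 rad/s.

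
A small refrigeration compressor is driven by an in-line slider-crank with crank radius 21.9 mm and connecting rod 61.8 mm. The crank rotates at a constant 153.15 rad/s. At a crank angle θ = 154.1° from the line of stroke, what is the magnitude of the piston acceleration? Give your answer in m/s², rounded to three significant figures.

ω = 153.2 rad/s
x(θ) = r cosθ + √(L² − r² sin²θ); with ω constant, a = ω²·d²x/dθ².
d²x/dθ² = −r cosθ − r²(cos2θ)/√u − r⁴ sin²2θ/(4u^{3/2}),  u = L² − r² sin²θ = 0.00372773 m².
Substituting r = 0.0219 m, L = 0.0618 m, θ = 154.1°: d²x/dθ² = +0.014686 m.
a = ω²·d²x/dθ² = (153.2)²·(+0.014686) = +344.47 m/s²;  |a| = 344.47 m/s².

344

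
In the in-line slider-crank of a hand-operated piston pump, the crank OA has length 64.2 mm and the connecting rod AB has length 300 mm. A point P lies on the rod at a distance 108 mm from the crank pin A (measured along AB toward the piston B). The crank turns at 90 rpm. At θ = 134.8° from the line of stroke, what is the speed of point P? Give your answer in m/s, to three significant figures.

0.489

ω = 9.425 rad/s.  Crank-pin speed |V_A| = rω = 0.60507 m/s, perpendicular to OA.
Rod angle: sinφ = −(r/L) sinθ ⇒ φ = -8.734°; ω_rod = −rω cosθ/√(L²−r²sin²θ) = +1.4379 rad/s.
V_P = V_A + ω_rod × AP, with AP = 0.108 m along the rod.
Components: V_Px = −rω sinθ − a·ω_rod·sinφ = -0.40576 m/s;  V_Py = rω cosθ + a·ω_rod·cosφ = -0.27287 m/s.
|V_P| = √(V_Px² + V_Py²) = 0.48898 m/s.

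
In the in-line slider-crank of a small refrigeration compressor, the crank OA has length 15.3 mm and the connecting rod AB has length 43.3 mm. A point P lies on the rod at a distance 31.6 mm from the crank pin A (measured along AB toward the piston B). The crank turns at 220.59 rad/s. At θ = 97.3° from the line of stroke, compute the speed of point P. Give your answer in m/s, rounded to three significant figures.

ω = 220.6 rad/s.  Crank-pin speed |V_A| = rω = 3.375 m/s, perpendicular to OA.
Rod angle: sinφ = −(r/L) sinθ ⇒ φ = -20.517°; ω_rod = −rω cosθ/√(L²−r²sin²θ) = +10.575 rad/s.
V_P = V_A + ω_rod × AP, with AP = 0.0316 m along the rod.
Components: V_Px = −rω sinθ − a·ω_rod·sinφ = -3.2306 m/s;  V_Py = rω cosθ + a·ω_rod·cosφ = -0.11588 m/s.
|V_P| = √(V_Px² + V_Py²) = 3.2326 m/s.

3.23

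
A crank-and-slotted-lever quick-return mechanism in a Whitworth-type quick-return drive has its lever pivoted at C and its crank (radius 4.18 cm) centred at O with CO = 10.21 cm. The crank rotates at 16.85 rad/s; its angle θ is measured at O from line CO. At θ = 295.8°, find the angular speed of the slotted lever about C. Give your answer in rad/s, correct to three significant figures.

3.82

ω = 16.85 rad/s
Crank pin A relative to C: A = (d + r cosθ, r sinθ); lever angle φ = atan2(r sinθ, d + r cosθ).
Differentiating tanφ: φ̇ = rω(d cosθ + r)/(d² + r² + 2dr cosθ).
d² + r² + 2dr cosθ = |CA|² = 0.0158866 m²;  d cosθ + r = +0.086237 m.
|ω_lever| = |0.0418·16.85·+0.086237| / 0.0158866 = 3.8233 rad/s.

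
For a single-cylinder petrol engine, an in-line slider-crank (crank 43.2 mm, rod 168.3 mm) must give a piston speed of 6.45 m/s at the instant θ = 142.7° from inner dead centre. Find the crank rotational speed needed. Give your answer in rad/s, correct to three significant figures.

For an in-line slider-crank, |v_piston| = rω|sinθ|·[1 + r cosθ/√(L² − r² sin²θ)].
With r = 0.0432 m, L = 0.1683 m, θ = 142.7°: the bracketed kinematic factor |dx/dθ| = 0.020768 m.
ω = v/|dx/dθ| = 6.45/0.020768 = 310.58 rad/s.

311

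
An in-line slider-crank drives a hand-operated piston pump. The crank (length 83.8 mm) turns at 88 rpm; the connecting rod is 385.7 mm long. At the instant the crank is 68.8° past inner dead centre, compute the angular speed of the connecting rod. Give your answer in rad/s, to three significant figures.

0.739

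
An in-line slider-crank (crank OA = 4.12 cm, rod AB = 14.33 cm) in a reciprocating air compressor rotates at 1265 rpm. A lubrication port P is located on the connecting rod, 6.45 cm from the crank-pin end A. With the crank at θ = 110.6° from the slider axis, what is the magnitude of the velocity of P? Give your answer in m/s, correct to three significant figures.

ω = 132.5 rad/s.  Crank-pin speed |V_A| = rω = 5.4578 m/s, perpendicular to OA.
Rod angle: sinφ = −(r/L) sinθ ⇒ φ = -15.612°; ω_rod = −rω cosθ/√(L²−r²sin²θ) = +13.914 rad/s.
V_P = V_A + ω_rod × AP, with AP = 0.0645 m along the rod.
Components: V_Px = −rω sinθ − a·ω_rod·sinφ = -4.8673 m/s;  V_Py = rω cosθ + a·ω_rod·cosφ = -1.056 m/s.
|V_P| = √(V_Px² + V_Py²) = 4.9805 m/s.

4.98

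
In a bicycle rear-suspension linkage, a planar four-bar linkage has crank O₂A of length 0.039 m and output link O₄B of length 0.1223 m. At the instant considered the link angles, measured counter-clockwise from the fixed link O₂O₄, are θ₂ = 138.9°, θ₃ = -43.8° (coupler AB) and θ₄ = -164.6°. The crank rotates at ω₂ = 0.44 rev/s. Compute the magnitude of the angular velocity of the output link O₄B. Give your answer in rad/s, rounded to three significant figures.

0.0483

ω₂ = 2.765 rad/s (from 0.44 rev/s).
Differentiating the loop-closure r₂e^{iθ₂}+r₃e^{iθ₃}=r₁+r₄e^{iθ₄} gives r₂ω₂e^{iθ₂}+r₃ω₃e^{iθ₃}=r₄ω₄e^{iθ₄}.
Eliminating the other unknown: ω₄ = r₂ω₂ sin(θ₂−θ₃) / [r₄ sin(θ₄−θ₃)].
Numerator sine = -0.04711; denominator sine = -0.85896.
Result = 0.039·2.765·(-0.04711) / (0.1223·(-0.85896)) = +0.048348 rad/s; magnitude 0.048348 rad/s.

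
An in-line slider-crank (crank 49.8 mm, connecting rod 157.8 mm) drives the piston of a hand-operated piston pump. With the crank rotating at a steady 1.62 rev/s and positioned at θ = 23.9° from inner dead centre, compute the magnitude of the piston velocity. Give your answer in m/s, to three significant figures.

ω = 2π·1.62 = 10.18 rad/s
For an in-line slider-crank, x = r cosθ + √(L² − r² sin²θ), so v = −rω sinθ·[1 + r cosθ/√(L² − r² sin²θ)].
With r = 0.0498 m, L = 0.1578 m, θ = 23.9°: √(L² − r² sin²θ) = 0.1565 m.
v = −0.0498·10.18·0.40514·[1 + 0.0498·0.91425/0.1565] = -0.26511 m/s.
|v| = 0.26511 m/s.

0.265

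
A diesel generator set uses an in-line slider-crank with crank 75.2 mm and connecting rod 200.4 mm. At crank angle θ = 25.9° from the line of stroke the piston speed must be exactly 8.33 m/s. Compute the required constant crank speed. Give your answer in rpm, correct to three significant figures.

For an in-line slider-crank, |v_piston| = rω|sinθ|·[1 + r cosθ/√(L² − r² sin²θ)].
With r = 0.0752 m, L = 0.2004 m, θ = 25.9°: the bracketed kinematic factor |dx/dθ| = 0.044087 m.
ω = v/|dx/dθ| = 8.33/0.044087 = 188.94 rad/s.
N = 60ω/(2π) = 1804.3 rpm.

1800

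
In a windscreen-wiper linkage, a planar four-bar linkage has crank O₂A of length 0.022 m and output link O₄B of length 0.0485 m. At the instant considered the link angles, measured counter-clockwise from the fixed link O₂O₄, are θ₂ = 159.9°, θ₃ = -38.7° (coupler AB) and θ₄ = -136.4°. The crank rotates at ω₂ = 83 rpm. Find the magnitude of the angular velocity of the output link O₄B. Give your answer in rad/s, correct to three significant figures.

1.27

ω₂ = 8.692 rad/s (from 83 rpm).
Differentiating the loop-closure r₂e^{iθ₂}+r₃e^{iθ₃}=r₁+r₄e^{iθ₄} gives r₂ω₂e^{iθ₂}+r₃ω₃e^{iθ₃}=r₄ω₄e^{iθ₄}.
Eliminating the other unknown: ω₄ = r₂ω₂ sin(θ₂−θ₃) / [r₄ sin(θ₄−θ₃)].
Numerator sine = -0.31896; denominator sine = -0.99098.
Result = 0.022·8.692·(-0.31896) / (0.0485·(-0.99098)) = +1.269 rad/s; magnitude 1.269 rad/s.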